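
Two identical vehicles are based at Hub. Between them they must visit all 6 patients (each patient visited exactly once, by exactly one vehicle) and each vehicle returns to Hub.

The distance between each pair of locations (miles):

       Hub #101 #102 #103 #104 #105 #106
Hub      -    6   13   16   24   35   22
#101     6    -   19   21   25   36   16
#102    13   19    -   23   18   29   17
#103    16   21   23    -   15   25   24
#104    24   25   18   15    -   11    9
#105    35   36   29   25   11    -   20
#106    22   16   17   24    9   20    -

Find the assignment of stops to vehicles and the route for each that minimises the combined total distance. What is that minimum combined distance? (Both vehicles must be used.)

Try each way of splitting the stops between the two vehicles (each non-empty) and, for each split, find the best tour for each vehicle:
  {#101} + {#102, #103, #104, #105, #106}: 12 + 91 = 103
  {#102} + {#101, #103, #104, #105, #106}: 26 + 83 = 109
  {#101, #102} + {#103, #104, #105, #106}: 38 + 83 = 121
  {#103} + {#101, #102, #104, #105, #106}: 32 + 84 = 116
  {#101, #103} + {#102, #104, #105, #106}: 43 + 84 = 127
  {#102, #103} + {#101, #104, #105, #106}: 52 + 77 = 129
  … (31 splits in total)
Best: vehicle 1 Hub → #101 → Hub = 12; vehicle 2 Hub → #102 → #106 → #104 → #105 → #103 → Hub = 91; combined 103.

Minimum combined distance: 103 miles.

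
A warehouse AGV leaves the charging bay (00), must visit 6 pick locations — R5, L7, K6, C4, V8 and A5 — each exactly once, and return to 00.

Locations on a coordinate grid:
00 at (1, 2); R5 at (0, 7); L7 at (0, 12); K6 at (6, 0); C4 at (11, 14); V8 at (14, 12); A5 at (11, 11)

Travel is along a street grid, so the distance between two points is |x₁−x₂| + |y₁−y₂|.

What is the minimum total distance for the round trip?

With 6 stops there are 6!/2 = 360 distinct round trips (a route and its reverse cost the same).
00-R5-L7-K6-C4-V8-A5-00: 6+5+18+19+5+4+19 = 76
00-R5-L7-K6-C4-A5-V8-00: 6+5+18+19+3+4+23 = 78
00-R5-L7-K6-V8-C4-A5-00: 6+5+18+20+5+3+19 = 76
00-R5-L7-K6-V8-A5-C4-00: 6+5+18+20+4+3+22 = 78
00-R5-L7-K6-A5-C4-V8-00: 6+5+18+16+3+5+23 = 76
00-R5-L7-K6-A5-V8-C4-00: 6+5+18+16+4+5+22 = 76
00-R5-L7-C4-K6-V8-A5-00: 6+5+13+19+20+4+19 = 86
00-R5-L7-C4-K6-A5-V8-00: 6+5+13+19+16+4+23 = 86
… (352 more)
00-R5-L7-C4-V8-A5-K6-00: 6+5+13+5+4+16+7 = 56  ← best
The minimum is 56.
One optimal route: 00 → R5 → L7 → C4 → V8 → A5 → K6 → 00 (or its reverse).

Shortest round trip = 56.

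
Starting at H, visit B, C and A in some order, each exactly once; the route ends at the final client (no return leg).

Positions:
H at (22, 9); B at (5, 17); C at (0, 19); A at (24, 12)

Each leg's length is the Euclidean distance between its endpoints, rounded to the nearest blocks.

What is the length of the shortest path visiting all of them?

There are 3! = 6 possible orderings.
H→B→C→A: 19+5+25 = 49
H→B→A→C: 19+20+25 = 64
H→C→B→A: 24+5+20 = 49
H→C→A→B: 24+25+20 = 69
H→A→B→C: 4+20+5 = 29
H→A→C→B: 4+25+5 = 34
The minimum is 29.
One shortest path: H → A → B → C.

Minimum one-way distance = 29 blocks.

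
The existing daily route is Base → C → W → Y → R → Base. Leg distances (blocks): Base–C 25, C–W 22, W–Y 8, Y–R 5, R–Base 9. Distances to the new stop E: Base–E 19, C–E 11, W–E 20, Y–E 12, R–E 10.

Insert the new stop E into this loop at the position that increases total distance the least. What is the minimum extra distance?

Insertion cost between consecutive stops i–j is d(i,E) + d(E,j) − d(i,j):
  between Base and C: 19 + 11 − 25 = 5
  between C and W: 11 + 20 − 22 = 9
  between W and Y: 20 + 12 − 8 = 24
  between Y and R: 12 + 10 − 5 = 17
  between R and Base: 10 + 19 − 9 = 20
Cheapest insertion is between Base and C, adding 5.
New total = 69 + 5 = 74.

Adding 5 blocks by placing E on the Base–C leg.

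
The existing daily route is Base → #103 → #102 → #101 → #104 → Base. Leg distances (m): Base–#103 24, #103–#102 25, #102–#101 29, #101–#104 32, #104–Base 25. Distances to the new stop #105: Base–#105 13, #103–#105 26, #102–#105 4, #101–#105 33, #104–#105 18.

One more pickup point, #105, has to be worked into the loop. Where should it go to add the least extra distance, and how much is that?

Insertion cost between consecutive stops i–j is d(i,#105) + d(#105,j) − d(i,j):
  between Base and #103: 13 + 26 − 24 = 15
  between #103 and #102: 26 + 4 − 25 = 5
  between #102 and #101: 4 + 33 − 29 = 8
  between #101 and #104: 33 + 18 − 32 = 19
  between #104 and Base: 18 + 13 − 25 = 6
Cheapest insertion is between #103 and #102, adding 5.
New total = 135 + 5 = 140.

Minimum extra distance: 5 m, inserting #105 between #103 and #102.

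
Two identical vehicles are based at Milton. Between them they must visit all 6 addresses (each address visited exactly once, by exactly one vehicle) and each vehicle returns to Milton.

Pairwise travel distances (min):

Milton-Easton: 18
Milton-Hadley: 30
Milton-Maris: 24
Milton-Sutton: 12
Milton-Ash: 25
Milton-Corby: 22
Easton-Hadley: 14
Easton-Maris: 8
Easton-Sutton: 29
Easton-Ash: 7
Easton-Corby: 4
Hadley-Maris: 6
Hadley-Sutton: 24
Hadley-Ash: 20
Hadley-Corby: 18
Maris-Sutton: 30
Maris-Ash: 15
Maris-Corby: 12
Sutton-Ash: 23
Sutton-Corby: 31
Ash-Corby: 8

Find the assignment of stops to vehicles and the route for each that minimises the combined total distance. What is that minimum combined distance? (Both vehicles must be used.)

104 min — the smallest possible combined total.

Try each way of splitting the stops between the two vehicles (each non-empty) and, for each split, find the best tour for each vehicle:
  {Easton} + {Hadley, Maris, Sutton, Ash, Corby}: 36 + 87 = 123
  {Hadley} + {Easton, Maris, Sutton, Ash, Corby}: 60 + 79 = 139
  {Easton, Hadley} + {Maris, Sutton, Ash, Corby}: 62 + 79 = 141
  {Maris} + {Easton, Hadley, Sutton, Ash, Corby}: 48 + 86 = 134
  {Easton, Maris} + {Hadley, Sutton, Ash, Corby}: 50 + 86 = 136
  {Hadley, Maris} + {Easton, Sutton, Ash, Corby}: 60 + 65 = 125
  … (31 splits in total)
  {Sutton} + {Easton, Hadley, Maris, Ash, Corby}: 24 + 80 = 104  ← best
Best: vehicle 1 Milton → Sutton → Milton = 24; vehicle 2 Milton → Easton → Corby → Ash → Hadley → Maris → Milton = 80; combined 104.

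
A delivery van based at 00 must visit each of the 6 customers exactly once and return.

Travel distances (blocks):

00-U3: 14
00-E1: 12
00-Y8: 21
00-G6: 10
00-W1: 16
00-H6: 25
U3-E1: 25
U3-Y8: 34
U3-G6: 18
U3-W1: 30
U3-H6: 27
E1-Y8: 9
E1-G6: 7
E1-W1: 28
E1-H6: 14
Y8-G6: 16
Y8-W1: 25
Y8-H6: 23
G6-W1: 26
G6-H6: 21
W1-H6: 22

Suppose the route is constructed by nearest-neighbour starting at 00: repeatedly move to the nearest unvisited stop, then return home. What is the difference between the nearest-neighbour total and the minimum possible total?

6 blocks longer than the optimal tour.

From 00: G6=10, E1=12, U3=14, W1=16, Y8=21, H6=25 → choose G6 (10).
From G6: E1=7, Y8=16, U3=18, H6=21, W1=26 → choose E1 (7).
From E1: Y8=9, H6=14, U3=25, W1=28 → choose Y8 (9).
From Y8: H6=23, W1=25, U3=34 → choose H6 (23).
From H6: W1=22, U3=27 → choose W1 (22).
From W1: U3=30 → choose U3 (30).
NN route 00 → G6 → E1 → Y8 → H6 → W1 → U3 → 00 costs 115.
Optimal: 00 → U3 → G6 → E1 → Y8 → H6 → W1 → 00 costs 109 (by enumerating all 360 distinct tours).
Excess = 115 − 109 = 6.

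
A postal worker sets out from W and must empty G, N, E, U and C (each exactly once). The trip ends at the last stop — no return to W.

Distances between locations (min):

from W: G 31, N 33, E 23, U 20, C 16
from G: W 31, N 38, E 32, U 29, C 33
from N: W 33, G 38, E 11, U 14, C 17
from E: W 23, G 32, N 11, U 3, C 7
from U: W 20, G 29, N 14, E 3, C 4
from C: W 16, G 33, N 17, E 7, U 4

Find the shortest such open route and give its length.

72 min — the minimum one-way total.

There are 5! = 120 possible orderings.
W - G - N - E - U - C: 31+38+11+3+4 = 87
W - G - N - E - C - U: 31+38+11+7+4 = 91
W - G - N - U - E - C: 31+38+14+3+7 = 93
W - G - N - U - C - E: 31+38+14+4+7 = 94
W - G - N - C - E - U: 31+38+17+7+3 = 96
W - G - N - C - U - E: 31+38+17+4+3 = 93
W - G - E - N - U - C: 31+32+11+14+4 = 92
W - G - E - N - C - U: 31+32+11+17+4 = 95
W - G - E - U - N - C: 31+32+3+14+17 = 97
W - G - E - U - C - N: 31+32+3+4+17 = 87
W - G - E - C - N - U: 31+32+7+17+14 = 101
W - G - E - C - U - N: 31+32+7+4+14 = 88
W - G - U - N - E - C: 31+29+14+11+7 = 92
W - G - U - N - C - E: 31+29+14+17+7 = 98
… (106 more)
W - C - U - E - N - G: 16+4+3+11+38 = 72  ← best
The minimum is 72.
One shortest path: W → C → U → E → N → G.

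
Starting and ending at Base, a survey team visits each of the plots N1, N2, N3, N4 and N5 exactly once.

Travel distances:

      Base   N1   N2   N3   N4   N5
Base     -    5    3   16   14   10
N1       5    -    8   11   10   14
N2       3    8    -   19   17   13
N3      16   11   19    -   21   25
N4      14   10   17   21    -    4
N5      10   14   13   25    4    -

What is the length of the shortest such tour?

There are 60 distinct closed tours to check (reversals are equivalent).
Base - N1 - N2 - N3 - N4 - N5 - Base: 5+8+19+21+4+10 = 67
Base - N1 - N2 - N3 - N5 - N4 - Base: 5+8+19+25+4+14 = 75
Base - N1 - N2 - N4 - N3 - N5 - Base: 5+8+17+21+25+10 = 86
Base - N1 - N2 - N4 - N5 - N3 - Base: 5+8+17+4+25+16 = 75
Base - N1 - N2 - N5 - N3 - N4 - Base: 5+8+13+25+21+14 = 86
Base - N1 - N2 - N5 - N4 - N3 - Base: 5+8+13+4+21+16 = 67
Base - N1 - N3 - N2 - N4 - N5 - Base: 5+11+19+17+4+10 = 66
Base - N1 - N3 - N2 - N5 - N4 - Base: 5+11+19+13+4+14 = 66
Base - N1 - N3 - N4 - N2 - N5 - Base: 5+11+21+17+13+10 = 77
Base - N1 - N3 - N4 - N5 - N2 - Base: 5+11+21+4+13+3 = 57
Base - N1 - N3 - N5 - N2 - N4 - Base: 5+11+25+13+17+14 = 85
Base - N1 - N3 - N5 - N4 - N2 - Base: 5+11+25+4+17+3 = 65
Base - N1 - N4 - N2 - N3 - N5 - Base: 5+10+17+19+25+10 = 86
Base - N1 - N4 - N2 - N5 - N3 - Base: 5+10+17+13+25+16 = 86
… (46 more)
The minimum is 57.
One optimal route: Base → N1 → N3 → N4 → N5 → N2 → Base (or its reverse).

Shortest round trip = 57.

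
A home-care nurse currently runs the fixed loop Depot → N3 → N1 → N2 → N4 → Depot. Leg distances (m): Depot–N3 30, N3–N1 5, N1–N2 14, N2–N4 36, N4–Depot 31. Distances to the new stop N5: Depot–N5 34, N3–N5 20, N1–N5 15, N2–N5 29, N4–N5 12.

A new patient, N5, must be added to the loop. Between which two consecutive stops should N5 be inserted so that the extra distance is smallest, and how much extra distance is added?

Insertion cost between consecutive stops i–j is d(i,N5) + d(N5,j) − d(i,j):
  between Depot and N3: 34 + 20 − 30 = 24
  between N3 and N1: 20 + 15 − 5 = 30
  between N1 and N2: 15 + 29 − 14 = 30
  between N2 and N4: 29 + 12 − 36 = 5
  between N4 and Depot: 12 + 34 − 31 = 15
Cheapest insertion is between N2 and N4, adding 5.
New total = 116 + 5 = 121.

Minimum extra distance: 5 m, inserting N5 between N2 and N4.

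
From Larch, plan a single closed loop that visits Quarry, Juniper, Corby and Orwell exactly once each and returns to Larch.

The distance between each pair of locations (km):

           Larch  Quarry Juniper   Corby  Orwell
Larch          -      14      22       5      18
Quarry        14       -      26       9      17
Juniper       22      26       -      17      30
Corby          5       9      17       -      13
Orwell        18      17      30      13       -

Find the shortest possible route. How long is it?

83 km — the shortest possible round trip.

Larch - Quarry - Juniper - Corby - Orwell - Larch: 14+26+17+13+18 = 88
Larch - Quarry - Juniper - Orwell - Corby - Larch: 14+26+30+13+5 = 88
Larch - Quarry - Corby - Juniper - Orwell - Larch: 14+9+17+30+18 = 88
Larch - Quarry - Corby - Orwell - Juniper - Larch: 14+9+13+30+22 = 88
Larch - Quarry - Orwell - Juniper - Corby - Larch: 14+17+30+17+5 = 83
Larch - Quarry - Orwell - Corby - Juniper - Larch: 14+17+13+17+22 = 83
Larch - Juniper - Quarry - Corby - Orwell - Larch: 22+26+9+13+18 = 88
Larch - Juniper - Quarry - Orwell - Corby - Larch: 22+26+17+13+5 = 83
Larch - Juniper - Corby - Quarry - Orwell - Larch: 22+17+9+17+18 = 83
Larch - Juniper - Orwell - Quarry - Corby - Larch: 22+30+17+9+5 = 83
Larch - Corby - Quarry - Juniper - Orwell - Larch: 5+9+26+30+18 = 88
Larch - Corby - Juniper - Quarry - Orwell - Larch: 5+17+26+17+18 = 83
The minimum is 83.
One optimal route: Larch → Quarry → Orwell → Juniper → Corby → Larch (or its reverse).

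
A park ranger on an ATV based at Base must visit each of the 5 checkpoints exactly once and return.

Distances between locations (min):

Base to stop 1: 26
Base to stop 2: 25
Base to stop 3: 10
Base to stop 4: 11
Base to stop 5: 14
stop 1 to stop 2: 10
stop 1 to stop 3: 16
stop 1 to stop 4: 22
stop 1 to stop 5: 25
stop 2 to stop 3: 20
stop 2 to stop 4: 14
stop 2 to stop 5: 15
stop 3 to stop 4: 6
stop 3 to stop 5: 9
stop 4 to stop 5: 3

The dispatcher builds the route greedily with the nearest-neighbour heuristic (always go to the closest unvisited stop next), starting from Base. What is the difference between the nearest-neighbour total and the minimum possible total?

Base: stop 3=10, stop 4=11, stop 5=14, stop 2=25, stop 1=26 ⇒ stop 3
stop 3: stop 4=6, stop 5=9, stop 1=16, stop 2=20 ⇒ stop 4
stop 4: stop 5=3, stop 2=14, stop 1=22 ⇒ stop 5
stop 5: stop 2=15, stop 1=25 ⇒ stop 2
stop 2: stop 1=10 ⇒ stop 1
NN route Base → stop 3 → stop 4 → stop 5 → stop 2 → stop 1 → Base costs 70.
Optimal: Base → stop 3 → stop 1 → stop 2 → stop 5 → stop 4 → Base costs 65 (by enumerating all 60 distinct tours).
Excess = 70 − 65 = 5.

Excess over optimum: 5 min.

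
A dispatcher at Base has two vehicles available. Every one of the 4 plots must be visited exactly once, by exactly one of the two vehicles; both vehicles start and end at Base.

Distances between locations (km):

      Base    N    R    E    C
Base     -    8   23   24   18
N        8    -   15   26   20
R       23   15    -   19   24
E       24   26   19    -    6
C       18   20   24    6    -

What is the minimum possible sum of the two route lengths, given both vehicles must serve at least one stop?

There are 2^3 − 1 = 7 ways to divide the 4 stops into two non-empty groups. For each, the best each vehicle can do is its own shortest tour through its group:
  {N} + {R, E, C}: 16 + 66 = 82
  {R} + {N, E, C}: 46 + 58 = 104
  {N, R} + {E, C}: 46 + 48 = 94
  {E} + {N, R, C}: 48 + 65 = 113
  {N, E} + {R, C}: 58 + 65 = 123
  {R, E} + {N, C}: 66 + 46 = 112
  … (7 splits in total)
Best: vehicle 1 Base → N → Base = 16; vehicle 2 Base → R → E → C → Base = 66; combined 82.

Minimum combined distance: 82 km.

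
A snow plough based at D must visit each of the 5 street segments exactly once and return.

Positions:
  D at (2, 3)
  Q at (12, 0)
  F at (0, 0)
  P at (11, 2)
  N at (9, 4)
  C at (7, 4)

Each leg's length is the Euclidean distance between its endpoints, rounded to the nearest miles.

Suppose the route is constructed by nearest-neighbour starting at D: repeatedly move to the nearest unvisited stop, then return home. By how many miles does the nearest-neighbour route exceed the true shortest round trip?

1 miles longer than the optimal tour.

From D: F=4, C=5, N=7, P=9, Q=10 → choose F (4).
From F: C=8, N=10, P=11, Q=12 → choose C (8).
From C: N=2, P=4, Q=6 → choose N (2).
From N: P=3, Q=5 → choose P (3).
From P: Q=2 → choose Q (2).
NN route D → F → C → N → P → Q → D costs 29.
Optimal: D → F → Q → P → N → C → D costs 28 (by enumerating all 60 distinct tours).
Excess = 29 − 28 = 1.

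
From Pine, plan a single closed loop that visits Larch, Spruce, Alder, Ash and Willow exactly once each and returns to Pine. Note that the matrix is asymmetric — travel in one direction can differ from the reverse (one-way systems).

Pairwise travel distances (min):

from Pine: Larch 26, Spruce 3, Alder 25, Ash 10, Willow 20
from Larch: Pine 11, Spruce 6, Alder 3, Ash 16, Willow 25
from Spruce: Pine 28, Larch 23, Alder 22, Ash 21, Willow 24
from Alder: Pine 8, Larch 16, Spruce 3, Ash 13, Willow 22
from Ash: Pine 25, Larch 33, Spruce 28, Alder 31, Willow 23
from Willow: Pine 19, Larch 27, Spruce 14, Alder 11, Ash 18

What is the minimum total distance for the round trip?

Minimum total distance: 81 min.

Pine→Larch→Spruce→Alder→Ash→Willow→Pine: 26+6+22+13+23+19 = 109
Pine→Larch→Spruce→Alder→Willow→Ash→Pine: 26+6+22+22+18+25 = 119
Pine→Larch→Spruce→Ash→Alder→Willow→Pine: 26+6+21+31+22+19 = 125
Pine→Larch→Spruce→Ash→Willow→Alder→Pine: 26+6+21+23+11+8 = 95
Pine→Larch→Spruce→Willow→Alder→Ash→Pine: 26+6+24+11+13+25 = 105
Pine→Larch→Spruce→Willow→Ash→Alder→Pine: 26+6+24+18+31+8 = 113
Pine→Larch→Alder→Spruce→Ash→Willow→Pine: 26+3+3+21+23+19 = 95
Pine→Larch→Alder→Spruce→Willow→Ash→Pine: 26+3+3+24+18+25 = 99
Pine→Larch→Alder→Ash→Spruce→Willow→Pine: 26+3+13+28+24+19 = 113
Pine→Larch→Alder→Ash→Willow→Spruce→Pine: 26+3+13+23+14+28 = 107
Pine→Larch→Alder→Willow→Spruce→Ash→Pine: 26+3+22+14+21+25 = 111
Pine→Larch→Alder→Willow→Ash→Spruce→Pine: 26+3+22+18+28+28 = 125
Pine→Larch→Ash→Spruce→Alder→Willow→Pine: 26+16+28+22+22+19 = 133
Pine→Larch→Ash→Spruce→Willow→Alder→Pine: 26+16+28+24+11+8 = 113
… (106 more)
Pine→Ash→Willow→Spruce→Larch→Alder→Pine: 10+23+14+23+3+8 = 81  ← best
The minimum is 81.
One optimal route: Pine → Ash → Willow → Spruce → Larch → Alder → Pine.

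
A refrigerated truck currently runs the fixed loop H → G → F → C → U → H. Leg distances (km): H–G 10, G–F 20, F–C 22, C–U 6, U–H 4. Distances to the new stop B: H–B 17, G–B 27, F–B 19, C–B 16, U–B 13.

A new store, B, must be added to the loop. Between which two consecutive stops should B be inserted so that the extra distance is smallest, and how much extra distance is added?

Adding 13 km by placing B on the F–C leg.

Insertion cost between consecutive stops i–j is d(i,B) + d(B,j) − d(i,j):
  between H and G: 17 + 27 − 10 = 34
  between G and F: 27 + 19 − 20 = 26
  between F and C: 19 + 16 − 22 = 13
  between C and U: 16 + 13 − 6 = 23
  between U and H: 13 + 17 − 4 = 26
Cheapest insertion is between F and C, adding 13.
New total = 62 + 13 = 75.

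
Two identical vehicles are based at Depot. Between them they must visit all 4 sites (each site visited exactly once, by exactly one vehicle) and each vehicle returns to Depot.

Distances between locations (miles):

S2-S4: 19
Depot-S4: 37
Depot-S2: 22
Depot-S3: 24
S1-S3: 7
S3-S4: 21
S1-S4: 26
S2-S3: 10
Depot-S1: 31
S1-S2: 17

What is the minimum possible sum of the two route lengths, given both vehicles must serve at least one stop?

Try each way of splitting the stops between the two vehicles (each non-empty) and, for each split, find the best tour for each vehicle:
  {S1} + {S2, S3, S4}: 62 + 86 = 148
  {S2} + {S1, S3, S4}: 44 + 94 = 138
  {S1, S2} + {S3, S4}: 70 + 82 = 152
  {S3} + {S1, S2, S4}: 48 + 98 = 146
  {S1, S3} + {S2, S4}: 62 + 78 = 140
  {S2, S3} + {S1, S4}: 56 + 94 = 150
  … (7 splits in total)
Best: vehicle 1 Depot → S2 → Depot = 44; vehicle 2 Depot → S3 → S1 → S4 → Depot = 94; combined 138.

138 miles — the smallest possible combined total.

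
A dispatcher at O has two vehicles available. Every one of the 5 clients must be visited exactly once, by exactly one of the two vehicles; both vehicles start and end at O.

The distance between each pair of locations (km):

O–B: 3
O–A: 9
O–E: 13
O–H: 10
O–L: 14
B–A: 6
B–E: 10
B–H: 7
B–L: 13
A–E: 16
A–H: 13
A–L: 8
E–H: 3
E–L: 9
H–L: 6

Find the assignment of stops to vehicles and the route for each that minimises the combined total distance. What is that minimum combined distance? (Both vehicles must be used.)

Minimum combined distance: 45 km.

There are 2^4 − 1 = 15 ways to divide the 5 stops into two non-empty groups. For each, the best each vehicle can do is its own shortest tour through its group:
  {B} + {A, E, H, L}: 6 + 39 = 45
  {A} + {B, E, H, L}: 18 + 36 = 54
  {B, A} + {E, H, L}: 18 + 36 = 54
  {E} + {B, A, H, L}: 26 + 33 = 59
  {B, E} + {A, H, L}: 26 + 33 = 59
  {A, E} + {B, H, L}: 38 + 30 = 68
  … (15 splits in total)
Best: vehicle 1 O → B → O = 6; vehicle 2 O → A → L → E → H → O = 39; combined 45.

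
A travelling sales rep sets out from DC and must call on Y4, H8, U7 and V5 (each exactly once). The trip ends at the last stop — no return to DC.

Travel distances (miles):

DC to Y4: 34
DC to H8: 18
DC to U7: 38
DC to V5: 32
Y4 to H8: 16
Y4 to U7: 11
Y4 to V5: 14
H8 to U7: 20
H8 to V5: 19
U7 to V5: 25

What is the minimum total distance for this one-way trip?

Shortest open route: 62 miles.

There are 4! = 24 possible orderings.
DC → Y4 → H8 → U7 → V5: 34+16+20+25 = 95
DC → Y4 → H8 → V5 → U7: 34+16+19+25 = 94
DC → Y4 → U7 → H8 → V5: 34+11+20+19 = 84
DC → Y4 → U7 → V5 → H8: 34+11+25+19 = 89
DC → Y4 → V5 → H8 → U7: 34+14+19+20 = 87
DC → Y4 → V5 → U7 → H8: 34+14+25+20 = 93
DC → H8 → Y4 → U7 → V5: 18+16+11+25 = 70
DC → H8 → Y4 → V5 → U7: 18+16+14+25 = 73
DC → H8 → U7 → Y4 → V5: 18+20+11+14 = 63
DC → H8 → U7 → V5 → Y4: 18+20+25+14 = 77
DC → H8 → V5 → Y4 → U7: 18+19+14+11 = 62
DC → H8 → V5 → U7 → Y4: 18+19+25+11 = 73
DC → U7 → Y4 → H8 → V5: 38+11+16+19 = 84
DC → U7 → Y4 → V5 → H8: 38+11+14+19 = 82
… (10 more)
The minimum is 62.
One shortest path: DC → H8 → V5 → Y4 → U7.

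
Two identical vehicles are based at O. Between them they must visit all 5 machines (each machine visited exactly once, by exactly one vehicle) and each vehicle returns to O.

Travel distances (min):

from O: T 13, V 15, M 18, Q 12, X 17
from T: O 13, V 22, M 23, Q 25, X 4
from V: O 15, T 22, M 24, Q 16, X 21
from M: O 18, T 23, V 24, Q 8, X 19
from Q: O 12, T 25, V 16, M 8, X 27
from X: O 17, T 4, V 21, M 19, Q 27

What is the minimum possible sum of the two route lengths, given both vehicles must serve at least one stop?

86 min — the smallest possible combined total.

Check every non-empty split of the stops between the two vehicles; for each half take its own optimal tour:
  {T} + {V, M, Q, X}: 26 + 75 = 101
  {V} + {T, M, Q, X}: 30 + 56 = 86
  {T, V} + {M, Q, X}: 50 + 56 = 106
  {M} + {T, V, Q, X}: 36 + 66 = 102
  {T, M} + {V, Q, X}: 54 + 66 = 120
  {V, M} + {T, Q, X}: 57 + 56 = 113
  … (15 splits in total)
Best: vehicle 1 O → V → O = 30; vehicle 2 O → T → X → M → Q → O = 56; combined 86.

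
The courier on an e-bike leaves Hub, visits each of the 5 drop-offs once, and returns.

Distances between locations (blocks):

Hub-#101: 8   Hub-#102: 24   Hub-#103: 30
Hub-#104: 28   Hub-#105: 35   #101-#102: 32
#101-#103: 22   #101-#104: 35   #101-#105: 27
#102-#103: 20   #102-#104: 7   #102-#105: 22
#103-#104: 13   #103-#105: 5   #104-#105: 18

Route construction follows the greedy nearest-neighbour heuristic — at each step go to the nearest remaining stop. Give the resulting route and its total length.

Total distance 84 blocks via the nearest-neighbour route Hub → #101 → #103 → #105 → #104 → #102 → Hub.

From Hub: distances to unvisited — #101=8, #102=24, #104=28, #103=30, #105=35. Nearest is #101 (8).
From #101: distances to unvisited — #103=22, #105=27, #102=32, #104=35. Nearest is #103 (22).
From #103: distances to unvisited — #105=5, #104=13, #102=20. Nearest is #105 (5).
From #105: distances to unvisited — #104=18, #102=22. Nearest is #104 (18).
From #104: distances to unvisited — #102=7. Nearest is #102 (7).
Return #102→Hub: 24.
Total = 8 + 22 + 5 + 18 + 7 + 24 = 84.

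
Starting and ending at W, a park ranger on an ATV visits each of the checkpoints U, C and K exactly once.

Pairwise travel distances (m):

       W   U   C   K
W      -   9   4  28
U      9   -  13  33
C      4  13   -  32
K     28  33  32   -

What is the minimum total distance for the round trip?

78 m — the shortest possible round trip.

There are 3 distinct closed tours to check (reversals are equivalent).
W - U - C - K - W: 9+13+32+28 = 82
W - U - K - C - W: 9+33+32+4 = 78
W - C - U - K - W: 4+13+33+28 = 78
The minimum is 78.
One optimal route: W → U → K → C → W (or its reverse).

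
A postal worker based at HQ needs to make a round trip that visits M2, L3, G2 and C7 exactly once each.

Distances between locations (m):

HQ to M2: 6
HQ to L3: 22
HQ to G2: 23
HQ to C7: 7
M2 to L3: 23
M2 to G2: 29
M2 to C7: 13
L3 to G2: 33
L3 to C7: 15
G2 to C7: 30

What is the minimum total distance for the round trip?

With 4 stops there are 4!/2 = 12 distinct round trips (a route and its reverse cost the same).
HQ→M2→L3→G2→C7→HQ: 6+23+33+30+7 = 99
HQ→M2→L3→C7→G2→HQ: 6+23+15+30+23 = 97
HQ→M2→G2→L3→C7→HQ: 6+29+33+15+7 = 90
HQ→M2→G2→C7→L3→HQ: 6+29+30+15+22 = 102
HQ→M2→C7→L3→G2→HQ: 6+13+15+33+23 = 90
HQ→M2→C7→G2→L3→HQ: 6+13+30+33+22 = 104
HQ→L3→M2→G2→C7→HQ: 22+23+29+30+7 = 111
HQ→L3→M2→C7→G2→HQ: 22+23+13+30+23 = 111
HQ→L3→G2→M2→C7→HQ: 22+33+29+13+7 = 104
HQ→L3→C7→M2→G2→HQ: 22+15+13+29+23 = 102
HQ→G2→M2→L3→C7→HQ: 23+29+23+15+7 = 97
HQ→G2→L3→M2→C7→HQ: 23+33+23+13+7 = 99
The minimum is 90.
One optimal route: HQ → M2 → G2 → L3 → C7 → HQ (or its reverse).

Minimum total distance: 90 m.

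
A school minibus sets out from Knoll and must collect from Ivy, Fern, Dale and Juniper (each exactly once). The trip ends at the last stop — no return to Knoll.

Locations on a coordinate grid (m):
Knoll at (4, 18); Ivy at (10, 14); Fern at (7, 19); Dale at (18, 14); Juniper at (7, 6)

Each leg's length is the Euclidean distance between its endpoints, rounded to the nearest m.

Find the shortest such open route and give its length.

31 m — the minimum one-way total.

There are 4! = 24 possible orderings.
Knoll → Ivy → Fern → Dale → Juniper: 7+6+12+14 = 39
Knoll → Ivy → Fern → Juniper → Dale: 7+6+13+14 = 40
Knoll → Ivy → Dale → Fern → Juniper: 7+8+12+13 = 40
Knoll → Ivy → Dale → Juniper → Fern: 7+8+14+13 = 42
Knoll → Ivy → Juniper → Fern → Dale: 7+9+13+12 = 41
Knoll → Ivy → Juniper → Dale → Fern: 7+9+14+12 = 42
Knoll → Fern → Ivy → Dale → Juniper: 3+6+8+14 = 31
Knoll → Fern → Ivy → Juniper → Dale: 3+6+9+14 = 32
Knoll → Fern → Dale → Ivy → Juniper: 3+12+8+9 = 32
Knoll → Fern → Dale → Juniper → Ivy: 3+12+14+9 = 38
Knoll → Fern → Juniper → Ivy → Dale: 3+13+9+8 = 33
Knoll → Fern → Juniper → Dale → Ivy: 3+13+14+8 = 38
Knoll → Dale → Ivy → Fern → Juniper: 15+8+6+13 = 42
Knoll → Dale → Ivy → Juniper → Fern: 15+8+9+13 = 45
… (10 more)
The minimum is 31.
One shortest path: Knoll → Fern → Ivy → Dale → Juniper.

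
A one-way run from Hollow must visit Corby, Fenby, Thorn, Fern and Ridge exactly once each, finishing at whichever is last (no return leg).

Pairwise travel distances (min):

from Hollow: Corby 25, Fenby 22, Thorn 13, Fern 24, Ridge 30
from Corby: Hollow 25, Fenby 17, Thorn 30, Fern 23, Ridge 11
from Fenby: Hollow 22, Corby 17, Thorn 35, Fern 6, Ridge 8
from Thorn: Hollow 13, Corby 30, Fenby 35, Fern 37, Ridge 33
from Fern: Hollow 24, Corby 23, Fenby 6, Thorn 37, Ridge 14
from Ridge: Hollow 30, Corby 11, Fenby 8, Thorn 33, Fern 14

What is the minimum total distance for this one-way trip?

Shortest open route: 68 min.

There are 5! = 120 possible orderings.
Hollow → Corby → Fenby → Thorn → Fern → Ridge: 25+17+35+37+14 = 128
Hollow → Corby → Fenby → Thorn → Ridge → Fern: 25+17+35+33+14 = 124
Hollow → Corby → Fenby → Fern → Thorn → Ridge: 25+17+6+37+33 = 118
Hollow → Corby → Fenby → Fern → Ridge → Thorn: 25+17+6+14+33 = 95
Hollow → Corby → Fenby → Ridge → Thorn → Fern: 25+17+8+33+37 = 120
Hollow → Corby → Fenby → Ridge → Fern → Thorn: 25+17+8+14+37 = 101
Hollow → Corby → Thorn → Fenby → Fern → Ridge: 25+30+35+6+14 = 110
Hollow → Corby → Thorn → Fenby → Ridge → Fern: 25+30+35+8+14 = 112
Hollow → Corby → Thorn → Fern → Fenby → Ridge: 25+30+37+6+8 = 106
Hollow → Corby → Thorn → Fern → Ridge → Fenby: 25+30+37+14+8 = 114
Hollow → Corby → Thorn → Ridge → Fenby → Fern: 25+30+33+8+6 = 102
Hollow → Corby → Thorn → Ridge → Fern → Fenby: 25+30+33+14+6 = 108
Hollow → Corby → Fern → Fenby → Thorn → Ridge: 25+23+6+35+33 = 122
Hollow → Corby → Fern → Fenby → Ridge → Thorn: 25+23+6+8+33 = 95
… (106 more)
Hollow → Thorn → Corby → Ridge → Fenby → Fern: 13+30+11+8+6 = 68  ← best
The minimum is 68.
One shortest path: Hollow → Thorn → Corby → Ridge → Fenby → Fern.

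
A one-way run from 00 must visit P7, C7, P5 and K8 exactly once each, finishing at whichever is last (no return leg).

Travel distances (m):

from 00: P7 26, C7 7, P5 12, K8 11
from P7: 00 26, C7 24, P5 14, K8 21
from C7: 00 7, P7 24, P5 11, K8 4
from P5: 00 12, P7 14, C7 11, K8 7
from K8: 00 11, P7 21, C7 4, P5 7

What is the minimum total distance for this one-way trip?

32 m — the minimum one-way total.

There are 4! = 24 possible orderings.
00 - P7 - C7 - P5 - K8: 26+24+11+7 = 68
00 - P7 - C7 - K8 - P5: 26+24+4+7 = 61
00 - P7 - P5 - C7 - K8: 26+14+11+4 = 55
00 - P7 - P5 - K8 - C7: 26+14+7+4 = 51
00 - P7 - K8 - C7 - P5: 26+21+4+11 = 62
00 - P7 - K8 - P5 - C7: 26+21+7+11 = 65
00 - C7 - P7 - P5 - K8: 7+24+14+7 = 52
00 - C7 - P7 - K8 - P5: 7+24+21+7 = 59
00 - C7 - P5 - P7 - K8: 7+11+14+21 = 53
00 - C7 - P5 - K8 - P7: 7+11+7+21 = 46
00 - C7 - K8 - P7 - P5: 7+4+21+14 = 46
00 - C7 - K8 - P5 - P7: 7+4+7+14 = 32
00 - P5 - P7 - C7 - K8: 12+14+24+4 = 54
00 - P5 - P7 - K8 - C7: 12+14+21+4 = 51
… (10 more)
The minimum is 32.
One shortest path: 00 → C7 → K8 → P5 → P7.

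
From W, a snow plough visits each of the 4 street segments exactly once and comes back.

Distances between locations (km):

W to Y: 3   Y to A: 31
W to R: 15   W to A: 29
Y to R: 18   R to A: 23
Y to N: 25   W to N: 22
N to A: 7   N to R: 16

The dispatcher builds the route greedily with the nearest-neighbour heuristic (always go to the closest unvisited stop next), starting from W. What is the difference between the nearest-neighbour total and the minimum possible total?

Excess over optimum: 1 km.

W: Y=3, R=15, N=22, A=29 ⇒ Y
Y: R=18, N=25, A=31 ⇒ R
R: N=16, A=23 ⇒ N
N: A=7 ⇒ A
NN route W → Y → R → N → A → W costs 73.
Optimal: W → Y → A → N → R → W costs 72 (by enumerating all 12 distinct tours).
Excess = 73 − 72 = 1.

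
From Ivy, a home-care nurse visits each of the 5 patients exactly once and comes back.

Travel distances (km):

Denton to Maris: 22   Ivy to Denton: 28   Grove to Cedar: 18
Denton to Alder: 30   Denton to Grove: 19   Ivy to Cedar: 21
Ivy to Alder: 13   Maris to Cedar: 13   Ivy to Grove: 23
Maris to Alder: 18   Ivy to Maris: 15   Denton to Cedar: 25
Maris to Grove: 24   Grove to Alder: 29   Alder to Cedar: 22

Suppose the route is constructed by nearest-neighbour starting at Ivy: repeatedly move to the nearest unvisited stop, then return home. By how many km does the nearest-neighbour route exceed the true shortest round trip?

From Ivy: Alder=13, Maris=15, Cedar=21, Grove=23, Denton=28 → choose Alder (13).
From Alder: Maris=18, Cedar=22, Grove=29, Denton=30 → choose Maris (18).
From Maris: Cedar=13, Denton=22, Grove=24 → choose Cedar (13).
From Cedar: Grove=18, Denton=25 → choose Grove (18).
From Grove: Denton=19 → choose Denton (19).
NN route Ivy → Alder → Maris → Cedar → Grove → Denton → Ivy costs 109.
Optimal: Ivy → Maris → Cedar → Grove → Denton → Alder → Ivy costs 108 (by enumerating all 60 distinct tours).
Excess = 109 − 108 = 1.

The nearest-neighbour route is 1 km longer than optimal.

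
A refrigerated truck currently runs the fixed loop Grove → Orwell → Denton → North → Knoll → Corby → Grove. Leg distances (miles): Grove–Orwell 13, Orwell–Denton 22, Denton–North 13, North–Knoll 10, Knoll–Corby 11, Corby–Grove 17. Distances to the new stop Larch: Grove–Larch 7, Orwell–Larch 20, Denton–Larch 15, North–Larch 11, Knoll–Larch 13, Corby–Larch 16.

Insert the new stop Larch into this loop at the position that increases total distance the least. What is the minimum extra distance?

Insertion cost between consecutive stops i–j is d(i,Larch) + d(Larch,j) − d(i,j):
  between Grove and Orwell: 7 + 20 − 13 = 14
  between Orwell and Denton: 20 + 15 − 22 = 13
  between Denton and North: 15 + 11 − 13 = 13
  between North and Knoll: 11 + 13 − 10 = 14
  between Knoll and Corby: 13 + 16 − 11 = 18
  between Corby and Grove: 16 + 7 − 17 = 6
Cheapest insertion is between Corby and Grove, adding 6.
New total = 86 + 6 = 92.

Minimum extra distance: 6 miles, inserting Larch between Corby and Grove.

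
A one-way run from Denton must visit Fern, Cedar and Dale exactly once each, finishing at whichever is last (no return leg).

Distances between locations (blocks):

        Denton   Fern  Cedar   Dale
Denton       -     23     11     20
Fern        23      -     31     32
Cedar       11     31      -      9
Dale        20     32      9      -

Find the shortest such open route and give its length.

There are 3! = 6 possible orderings.
Denton → Fern → Cedar → Dale: 23+31+9 = 63
Denton → Fern → Dale → Cedar: 23+32+9 = 64
Denton → Cedar → Fern → Dale: 11+31+32 = 74
Denton → Cedar → Dale → Fern: 11+9+32 = 52
Denton → Dale → Fern → Cedar: 20+32+31 = 83
Denton → Dale → Cedar → Fern: 20+9+31 = 60
The minimum is 52.
One shortest path: Denton → Cedar → Dale → Fern.

52 blocks — the minimum one-way total.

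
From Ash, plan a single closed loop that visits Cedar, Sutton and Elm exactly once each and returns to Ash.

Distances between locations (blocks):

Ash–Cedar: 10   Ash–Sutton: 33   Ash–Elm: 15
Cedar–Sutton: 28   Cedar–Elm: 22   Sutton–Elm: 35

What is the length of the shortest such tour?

Ash - Cedar - Sutton - Elm - Ash: 10+28+35+15 = 88
Ash - Cedar - Elm - Sutton - Ash: 10+22+35+33 = 100
Ash - Sutton - Cedar - Elm - Ash: 33+28+22+15 = 98
The minimum is 88.
One optimal route: Ash → Cedar → Sutton → Elm → Ash (or its reverse).

Minimum total distance: 88 blocks.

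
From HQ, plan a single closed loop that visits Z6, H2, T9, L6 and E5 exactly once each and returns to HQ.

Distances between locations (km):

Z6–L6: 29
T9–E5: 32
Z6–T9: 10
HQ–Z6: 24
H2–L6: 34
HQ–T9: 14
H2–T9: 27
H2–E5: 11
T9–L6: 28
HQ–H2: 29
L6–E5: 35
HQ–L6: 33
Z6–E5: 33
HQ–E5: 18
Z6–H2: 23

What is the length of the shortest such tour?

There are 60 distinct closed tours to check (reversals are equivalent).
HQ→Z6→H2→T9→L6→E5→HQ: 24+23+27+28+35+18 = 155
HQ→Z6→H2→T9→E5→L6→HQ: 24+23+27+32+35+33 = 174
HQ→Z6→H2→L6→T9→E5→HQ: 24+23+34+28+32+18 = 159
HQ→Z6→H2→L6→E5→T9→HQ: 24+23+34+35+32+14 = 162
HQ→Z6→H2→E5→T9→L6→HQ: 24+23+11+32+28+33 = 151
HQ→Z6→H2→E5→L6→T9→HQ: 24+23+11+35+28+14 = 135
HQ→Z6→T9→H2→L6→E5→HQ: 24+10+27+34+35+18 = 148
HQ→Z6→T9→H2→E5→L6→HQ: 24+10+27+11+35+33 = 140
HQ→Z6→T9→L6→H2→E5→HQ: 24+10+28+34+11+18 = 125
HQ→Z6→T9→L6→E5→H2→HQ: 24+10+28+35+11+29 = 137
HQ→Z6→T9→E5→H2→L6→HQ: 24+10+32+11+34+33 = 144
HQ→Z6→T9→E5→L6→H2→HQ: 24+10+32+35+34+29 = 164
HQ→Z6→L6→H2→T9→E5→HQ: 24+29+34+27+32+18 = 164
HQ→Z6→L6→H2→E5→T9→HQ: 24+29+34+11+32+14 = 144
… (46 more)
HQ→T9→Z6→L6→H2→E5→HQ: 14+10+29+34+11+18 = 116  ← best
The minimum is 116.
One optimal route: HQ → T9 → Z6 → L6 → H2 → E5 → HQ (or its reverse).

Shortest round trip = 116 km.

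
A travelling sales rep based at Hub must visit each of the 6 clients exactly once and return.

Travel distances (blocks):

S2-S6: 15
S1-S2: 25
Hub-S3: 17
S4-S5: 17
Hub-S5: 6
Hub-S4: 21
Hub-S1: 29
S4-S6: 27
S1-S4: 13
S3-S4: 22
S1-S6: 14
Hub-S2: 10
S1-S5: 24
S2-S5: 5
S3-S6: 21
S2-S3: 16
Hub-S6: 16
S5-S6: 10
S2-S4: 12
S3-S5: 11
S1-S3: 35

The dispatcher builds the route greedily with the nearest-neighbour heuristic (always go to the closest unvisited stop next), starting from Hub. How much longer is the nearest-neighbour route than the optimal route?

Hub: S5=6, S2=10, S6=16, S3=17, S4=21, S1=29 ⇒ S5
S5: S2=5, S6=10, S3=11, S4=17, S1=24 ⇒ S2
S2: S4=12, S6=15, S3=16, S1=25 ⇒ S4
S4: S1=13, S3=22, S6=27 ⇒ S1
S1: S6=14, S3=35 ⇒ S6
S6: S3=21 ⇒ S3
NN route Hub → S5 → S2 → S4 → S1 → S6 → S3 → Hub costs 88.
Optimal: Hub → S2 → S4 → S1 → S6 → S3 → S5 → Hub costs 87 (by enumerating all 360 distinct tours).
Excess = 88 − 87 = 1.

1 blocks longer than the optimal tour.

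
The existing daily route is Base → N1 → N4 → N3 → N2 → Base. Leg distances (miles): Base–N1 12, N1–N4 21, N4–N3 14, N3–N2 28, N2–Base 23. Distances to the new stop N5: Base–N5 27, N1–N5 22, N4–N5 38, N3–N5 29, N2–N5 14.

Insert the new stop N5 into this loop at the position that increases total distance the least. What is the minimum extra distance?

Insertion cost between consecutive stops i–j is d(i,N5) + d(N5,j) − d(i,j):
  between Base and N1: 27 + 22 − 12 = 37
  between N1 and N4: 22 + 38 − 21 = 39
  between N4 and N3: 38 + 29 − 14 = 53
  between N3 and N2: 29 + 14 − 28 = 15
  between N2 and Base: 14 + 27 − 23 = 18
Cheapest insertion is between N3 and N2, adding 15.
New total = 98 + 15 = 113.

Minimum extra distance: 15 miles, inserting N5 between N3 and N2.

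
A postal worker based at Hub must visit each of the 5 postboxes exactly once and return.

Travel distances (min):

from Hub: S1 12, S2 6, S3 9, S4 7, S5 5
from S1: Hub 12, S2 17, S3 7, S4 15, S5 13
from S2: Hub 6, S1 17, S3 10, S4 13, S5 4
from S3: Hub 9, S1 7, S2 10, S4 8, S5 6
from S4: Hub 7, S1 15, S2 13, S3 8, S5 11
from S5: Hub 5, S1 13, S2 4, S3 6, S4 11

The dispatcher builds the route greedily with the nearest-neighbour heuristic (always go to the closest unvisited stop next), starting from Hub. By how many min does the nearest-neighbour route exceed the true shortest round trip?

3 min longer than the optimal tour.

From Hub: S5=5, S2=6, S4=7, S3=9, S1=12 → choose S5 (5).
From S5: S2=4, S3=6, S4=11, S1=13 → choose S2 (4).
From S2: S3=10, S4=13, S1=17 → choose S3 (10).
From S3: S1=7, S4=8 → choose S1 (7).
From S1: S4=15 → choose S4 (15).
NN route Hub → S5 → S2 → S3 → S1 → S4 → Hub costs 48.
Optimal: Hub → S2 → S5 → S1 → S3 → S4 → Hub costs 45 (by enumerating all 60 distinct tours).
Excess = 48 − 45 = 3.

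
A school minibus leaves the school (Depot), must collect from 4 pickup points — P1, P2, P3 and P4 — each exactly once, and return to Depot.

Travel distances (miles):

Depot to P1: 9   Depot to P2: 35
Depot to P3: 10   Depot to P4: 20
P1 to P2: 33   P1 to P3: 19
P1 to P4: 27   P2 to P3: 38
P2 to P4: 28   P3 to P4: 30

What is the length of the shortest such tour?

With 4 stops there are 4!/2 = 12 distinct round trips (a route and its reverse cost the same).
Depot - P1 - P2 - P3 - P4 - Depot: 9+33+38+30+20 = 130
Depot - P1 - P2 - P4 - P3 - Depot: 9+33+28+30+10 = 110
Depot - P1 - P3 - P2 - P4 - Depot: 9+19+38+28+20 = 114
Depot - P1 - P3 - P4 - P2 - Depot: 9+19+30+28+35 = 121
Depot - P1 - P4 - P2 - P3 - Depot: 9+27+28+38+10 = 112
Depot - P1 - P4 - P3 - P2 - Depot: 9+27+30+38+35 = 139
Depot - P2 - P1 - P3 - P4 - Depot: 35+33+19+30+20 = 137
Depot - P2 - P1 - P4 - P3 - Depot: 35+33+27+30+10 = 135
Depot - P2 - P3 - P1 - P4 - Depot: 35+38+19+27+20 = 139
Depot - P2 - P4 - P1 - P3 - Depot: 35+28+27+19+10 = 119
Depot - P3 - P1 - P2 - P4 - Depot: 10+19+33+28+20 = 110
Depot - P3 - P2 - P1 - P4 - Depot: 10+38+33+27+20 = 128
The minimum is 110.
One optimal route: Depot → P1 → P2 → P4 → P3 → Depot (or its reverse).

Minimum total distance: 110 miles.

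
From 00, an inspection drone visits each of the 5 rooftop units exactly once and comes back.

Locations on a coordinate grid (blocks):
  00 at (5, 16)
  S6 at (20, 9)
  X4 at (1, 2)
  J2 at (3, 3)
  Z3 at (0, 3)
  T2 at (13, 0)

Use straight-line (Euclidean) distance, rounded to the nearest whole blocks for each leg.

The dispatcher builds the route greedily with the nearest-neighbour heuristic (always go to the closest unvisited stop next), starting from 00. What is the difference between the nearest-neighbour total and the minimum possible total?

2 blocks longer than the optimal tour.

00: J2=13, Z3=14, X4=15, S6=17, T2=18 ⇒ J2
J2: X4=2, Z3=3, T2=10, S6=18 ⇒ X4
X4: Z3=1, T2=12, S6=20 ⇒ Z3
Z3: T2=13, S6=21 ⇒ T2
T2: S6=11 ⇒ S6
NN route 00 → J2 → X4 → Z3 → T2 → S6 → 00 costs 57.
Optimal: 00 → S6 → T2 → J2 → X4 → Z3 → 00 costs 55 (by enumerating all 60 distinct tours).
Excess = 57 − 55 = 2.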